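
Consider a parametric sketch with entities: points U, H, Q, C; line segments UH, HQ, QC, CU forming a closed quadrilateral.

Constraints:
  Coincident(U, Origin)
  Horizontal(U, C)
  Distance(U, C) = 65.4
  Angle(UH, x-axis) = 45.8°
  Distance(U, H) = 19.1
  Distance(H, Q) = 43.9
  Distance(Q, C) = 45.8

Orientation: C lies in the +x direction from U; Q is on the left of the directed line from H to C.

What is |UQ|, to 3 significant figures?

62.9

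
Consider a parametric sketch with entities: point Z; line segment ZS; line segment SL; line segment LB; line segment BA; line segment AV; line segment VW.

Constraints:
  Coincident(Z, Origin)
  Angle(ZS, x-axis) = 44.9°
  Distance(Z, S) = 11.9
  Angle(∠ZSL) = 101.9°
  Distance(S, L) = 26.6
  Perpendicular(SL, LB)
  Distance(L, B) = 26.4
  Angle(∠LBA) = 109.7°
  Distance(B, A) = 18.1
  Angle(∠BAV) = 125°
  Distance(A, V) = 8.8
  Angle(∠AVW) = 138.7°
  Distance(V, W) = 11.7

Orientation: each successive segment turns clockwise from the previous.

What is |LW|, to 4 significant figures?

31.35

∠BAV = 125.0° gives AV at 111.5° from the x-axis; with |AV| = 8.8, V = (-4.594, -15.84). ∠AVW = 138.7° gives VW at 70.20° from the x-axis; with |VW| = 11.7, W = (-0.6304, -4.835). Then |LW| = |W − L| = 31.35.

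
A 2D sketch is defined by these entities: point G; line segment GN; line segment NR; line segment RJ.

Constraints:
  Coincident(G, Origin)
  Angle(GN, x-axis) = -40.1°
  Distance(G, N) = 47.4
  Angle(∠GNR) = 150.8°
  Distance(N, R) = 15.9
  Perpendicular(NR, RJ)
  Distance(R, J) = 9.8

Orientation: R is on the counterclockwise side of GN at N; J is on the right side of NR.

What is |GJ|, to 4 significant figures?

66.07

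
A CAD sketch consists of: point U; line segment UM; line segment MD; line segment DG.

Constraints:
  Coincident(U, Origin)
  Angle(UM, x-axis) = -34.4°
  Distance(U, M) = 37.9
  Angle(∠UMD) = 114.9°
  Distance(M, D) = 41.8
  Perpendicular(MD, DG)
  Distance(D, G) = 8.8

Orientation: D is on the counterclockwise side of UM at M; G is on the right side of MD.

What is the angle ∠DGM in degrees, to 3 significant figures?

78.1°

∠UMD = 114.9°, so MD runs at -34.4° + (180° − 114.9°) = 30.7° from the x-axis; with |MD| = 41.8, D = M + 41.8·(cos 30.7°, sin 30.7°) = (67.2, -0.0716). MD ⟂ DG; with |DG| = 8.8 on the right of MD, G = D + 8.8·(0.511, -0.860) = (71.7, -7.64). Then cos ∠DGM = GD·GM / (|GD||GM|), giving 78.1°.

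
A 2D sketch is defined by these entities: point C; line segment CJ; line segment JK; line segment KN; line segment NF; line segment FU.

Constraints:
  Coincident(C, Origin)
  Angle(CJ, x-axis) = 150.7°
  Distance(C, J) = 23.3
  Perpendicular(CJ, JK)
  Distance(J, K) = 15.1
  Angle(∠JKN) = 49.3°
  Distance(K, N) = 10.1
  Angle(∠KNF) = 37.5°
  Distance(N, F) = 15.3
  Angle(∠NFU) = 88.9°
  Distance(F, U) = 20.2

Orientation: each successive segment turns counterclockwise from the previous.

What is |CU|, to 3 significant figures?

41.7

∠KNF = 37.5° gives NF at 154° from the x-axis; with |NF| = 15.3, F = (-31.5, 6.96). ∠NFU = 88.9° gives FU at -115° from the x-axis; with |FU| = 20.2, U = (-40.1, -11.3). Then |CU| = |U − C| = 41.7.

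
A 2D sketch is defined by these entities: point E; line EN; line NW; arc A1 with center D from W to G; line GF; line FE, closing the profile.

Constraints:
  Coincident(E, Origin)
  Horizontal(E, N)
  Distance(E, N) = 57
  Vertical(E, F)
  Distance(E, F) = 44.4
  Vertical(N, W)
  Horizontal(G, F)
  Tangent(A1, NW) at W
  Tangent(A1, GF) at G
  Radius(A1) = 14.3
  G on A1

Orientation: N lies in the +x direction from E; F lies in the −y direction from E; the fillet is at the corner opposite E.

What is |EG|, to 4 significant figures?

61.60

E is at the origin; EN is horizontal with |EN| = 57.0 and N on the +x side, so N = (57.00, 0.000). E and F share the same x with |EF| = 44.4 and F on the −y side, so F = (0.000, -44.40). The virtual corner opposite E is at (57.00, -44.40). A1 meets NW tangentially, so DW is at right angles to NW and tangency of A1 to GF means the radius DG is perpendicular to GF, with radius 14.3, so the center D sits 14.3 in from both sides at D = (42.70, -30.10). That places the tangent points at W = (57.00, -30.10) on NW and G = (42.70, -44.40) on GF. Then |EG| = |G − E| = 61.60.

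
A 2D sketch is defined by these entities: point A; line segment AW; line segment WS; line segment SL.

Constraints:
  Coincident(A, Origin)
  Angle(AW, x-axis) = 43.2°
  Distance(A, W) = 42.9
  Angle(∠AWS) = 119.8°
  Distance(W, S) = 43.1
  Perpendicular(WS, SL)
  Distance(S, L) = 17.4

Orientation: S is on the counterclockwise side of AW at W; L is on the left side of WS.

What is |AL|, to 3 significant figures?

67.4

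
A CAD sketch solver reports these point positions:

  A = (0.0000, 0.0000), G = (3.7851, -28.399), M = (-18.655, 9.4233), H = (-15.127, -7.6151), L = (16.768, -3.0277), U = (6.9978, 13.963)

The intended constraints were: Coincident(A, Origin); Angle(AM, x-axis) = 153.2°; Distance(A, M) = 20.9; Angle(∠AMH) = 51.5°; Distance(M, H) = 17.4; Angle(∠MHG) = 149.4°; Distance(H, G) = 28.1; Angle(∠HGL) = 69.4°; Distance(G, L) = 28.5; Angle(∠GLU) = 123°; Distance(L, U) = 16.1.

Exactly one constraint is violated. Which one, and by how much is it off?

Distance(L, U) = 16.1 — off by 3.50.

A = (0.00, 0.00) ✓; AM at 153.2° ✓; |AM| = 20.90 ✓; ∠AMH = 51.50° ✓; |MH| = 17.40 ✓; ∠MHG = 149.4° ✓; |HG| = 28.10 ✓; ∠HGL = 69.40° ✓; |GL| = 28.50 ✓; ∠GLU = 123.0° ✓; |LU| = 19.60 ✗.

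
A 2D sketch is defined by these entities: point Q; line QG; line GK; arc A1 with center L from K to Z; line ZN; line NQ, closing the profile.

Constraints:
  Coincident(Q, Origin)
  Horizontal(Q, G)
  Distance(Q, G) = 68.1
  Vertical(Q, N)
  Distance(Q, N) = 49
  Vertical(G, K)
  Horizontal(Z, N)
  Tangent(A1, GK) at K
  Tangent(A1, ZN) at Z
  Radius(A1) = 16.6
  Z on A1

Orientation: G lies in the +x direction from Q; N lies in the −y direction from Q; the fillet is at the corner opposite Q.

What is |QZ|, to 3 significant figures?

71.1

Q is at the origin; Q and G share the same y with |QG| = 68.1 and G on the +x side, so G = (68.1, 0.00). QN is vertical with |QN| = 49.0 and N on the −y side, so N = (0.00, -49.0). The virtual corner opposite Q is at (68.1, -49.0). The tangent condition forces LK to be normal to GK and since A1 is tangent to ZN there, LZ ⟂ ZN, with radius 16.6, so the center L sits 16.6 in from both sides at L = (51.5, -32.4). That places the tangent points at K = (68.1, -32.4) on GK and Z = (51.5, -49.0) on ZN. Then |QZ| = |Z − Q| = 71.1.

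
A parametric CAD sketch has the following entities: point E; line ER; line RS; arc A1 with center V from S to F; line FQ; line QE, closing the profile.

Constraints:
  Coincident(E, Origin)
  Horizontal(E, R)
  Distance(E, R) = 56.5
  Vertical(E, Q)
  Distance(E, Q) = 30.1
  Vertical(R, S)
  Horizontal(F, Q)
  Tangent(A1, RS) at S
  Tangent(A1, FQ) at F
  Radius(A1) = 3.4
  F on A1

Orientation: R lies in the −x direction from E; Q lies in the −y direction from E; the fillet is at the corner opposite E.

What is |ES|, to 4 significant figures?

62.49

The virtual corner opposite E is at (-56.50, -30.10). A1 meets RS tangentially, so VS is at right angles to RS and tangency of A1 to FQ means the radius VF is perpendicular to FQ, with radius 3.4, so the center V sits 3.4 in from both sides at V = (-53.10, -26.70). That places the tangent points at S = (-56.50, -26.70) on RS and F = (-53.10, -30.10) on FQ. Then |ES| = |S − E| = 62.49.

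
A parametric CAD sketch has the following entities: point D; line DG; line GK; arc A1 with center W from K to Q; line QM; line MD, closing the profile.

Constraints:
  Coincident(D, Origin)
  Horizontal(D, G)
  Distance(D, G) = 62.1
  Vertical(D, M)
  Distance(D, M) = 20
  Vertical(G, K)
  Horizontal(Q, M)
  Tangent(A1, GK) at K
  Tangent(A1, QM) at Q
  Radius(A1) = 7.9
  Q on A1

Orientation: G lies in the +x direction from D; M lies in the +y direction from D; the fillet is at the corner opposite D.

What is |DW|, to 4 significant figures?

55.53

D is at the origin; D and G share the same y with |DG| = 62.1 and G on the +x side, so G = (62.10, 0.000). DM is vertical with |DM| = 20.0 and M on the +y side, so M = (0.000, 20.00). The virtual corner opposite D is at (62.10, 20.00). The tangent condition forces WK to be normal to GK and since A1 is tangent to QM there, WQ ⟂ QM, with radius 7.9, so the center W sits 7.9 in from both sides at W = (54.20, 12.10). Then |DW| = |W − D| = 55.53.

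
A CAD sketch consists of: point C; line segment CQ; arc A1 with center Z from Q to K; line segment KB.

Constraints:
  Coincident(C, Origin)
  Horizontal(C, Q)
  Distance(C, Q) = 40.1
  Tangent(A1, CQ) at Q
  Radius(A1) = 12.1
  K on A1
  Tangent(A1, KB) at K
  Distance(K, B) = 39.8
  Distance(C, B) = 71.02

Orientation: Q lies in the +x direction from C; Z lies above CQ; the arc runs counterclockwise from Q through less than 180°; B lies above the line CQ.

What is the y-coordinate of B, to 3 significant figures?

53.1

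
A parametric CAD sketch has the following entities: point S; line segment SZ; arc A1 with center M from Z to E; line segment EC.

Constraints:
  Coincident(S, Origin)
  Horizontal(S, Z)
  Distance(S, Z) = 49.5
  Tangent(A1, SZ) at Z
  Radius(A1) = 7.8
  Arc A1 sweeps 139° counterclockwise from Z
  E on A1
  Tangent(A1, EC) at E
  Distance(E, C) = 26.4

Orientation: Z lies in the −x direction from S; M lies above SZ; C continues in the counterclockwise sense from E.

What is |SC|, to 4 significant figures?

71.39

On A1, Z sits at bearing -90° from M; a 139° counterclockwise sweep puts E at bearing 49°, so E = M + 7.8·(cos 49°, sin 49°) = (-44.38, 13.69). The tangent condition forces ME to be normal to EC, so EC runs along (−sin 49°, cos 49°); with |EC| = 26.4, C = (-64.31, 31.01). Then |SC| = |C − S| = 71.39.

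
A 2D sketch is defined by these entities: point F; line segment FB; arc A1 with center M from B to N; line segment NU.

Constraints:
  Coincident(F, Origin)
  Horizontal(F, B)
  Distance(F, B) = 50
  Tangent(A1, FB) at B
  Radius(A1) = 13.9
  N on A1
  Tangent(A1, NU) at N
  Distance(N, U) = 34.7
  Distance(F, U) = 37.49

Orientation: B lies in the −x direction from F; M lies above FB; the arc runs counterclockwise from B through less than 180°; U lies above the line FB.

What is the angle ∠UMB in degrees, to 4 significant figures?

120.7°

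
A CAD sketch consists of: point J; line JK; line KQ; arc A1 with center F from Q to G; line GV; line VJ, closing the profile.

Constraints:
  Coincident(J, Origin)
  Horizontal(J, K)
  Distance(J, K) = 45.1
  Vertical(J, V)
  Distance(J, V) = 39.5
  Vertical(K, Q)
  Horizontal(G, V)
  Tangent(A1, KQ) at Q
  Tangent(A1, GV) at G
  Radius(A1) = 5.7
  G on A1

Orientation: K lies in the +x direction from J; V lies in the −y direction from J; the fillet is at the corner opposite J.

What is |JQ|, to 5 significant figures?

56.360

J is at the origin; J and K share the same y with |JK| = 45.1 and K on the +x side, so K = (45.100, 0.0000). JV is vertical with |JV| = 39.5 and V on the −y side, so V = (0.0000, -39.500). The virtual corner opposite J is at (45.100, -39.500). A1 meets KQ tangentially, so FQ is at right angles to KQ and since A1 is tangent to GV there, FG ⟂ GV, with radius 5.7, so the center F sits 5.7 in from both sides at F = (39.400, -33.800). That places the tangent points at Q = (45.100, -33.800) on KQ and G = (39.400, -39.500) on GV. Then |JQ| = |Q − J| = 56.360.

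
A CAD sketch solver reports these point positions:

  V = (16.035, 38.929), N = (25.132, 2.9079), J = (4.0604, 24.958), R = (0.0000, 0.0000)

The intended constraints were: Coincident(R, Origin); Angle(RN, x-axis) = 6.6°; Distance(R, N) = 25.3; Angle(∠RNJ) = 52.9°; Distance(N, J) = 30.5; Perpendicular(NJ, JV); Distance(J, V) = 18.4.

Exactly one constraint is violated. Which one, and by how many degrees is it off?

Perpendicular(NJ, JV) — off by 5.70°.

R = (0.00, 0.00) ✓; RN at 6.600° ✓; |RN| = 25.30 ✓; ∠RNJ = 52.90° ✓; |NJ| = 30.50 ✓; ∠(NJ, JV) = 84.30° ✗; |JV| = 18.40 ✓.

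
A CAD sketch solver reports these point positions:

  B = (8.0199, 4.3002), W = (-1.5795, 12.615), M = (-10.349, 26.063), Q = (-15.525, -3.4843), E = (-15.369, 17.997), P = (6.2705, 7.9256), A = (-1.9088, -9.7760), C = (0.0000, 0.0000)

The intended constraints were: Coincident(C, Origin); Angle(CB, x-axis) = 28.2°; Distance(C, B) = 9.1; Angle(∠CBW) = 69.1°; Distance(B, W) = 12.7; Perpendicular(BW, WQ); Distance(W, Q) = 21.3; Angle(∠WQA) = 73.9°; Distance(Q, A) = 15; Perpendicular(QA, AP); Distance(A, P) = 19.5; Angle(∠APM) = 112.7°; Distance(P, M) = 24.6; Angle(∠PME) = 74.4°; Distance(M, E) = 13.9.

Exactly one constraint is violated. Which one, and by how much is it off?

Distance(M, E) = 13.9 — off by 4.40.

C = (0.00, 0.00) ✓; CB at 28.20° ✓; |CB| = 9.100 ✓; ∠CBW = 69.10° ✓; |BW| = 12.70 ✓; ∠(BW, WQ) = 90.00° ✓; |WQ| = 21.30 ✓; ∠WQA = 73.90° ✓; |QA| = 15.00 ✓; ∠(QA, AP) = 90.00° ✓; |AP| = 19.50 ✓; ∠APM = 112.7° ✓; |PM| = 24.60 ✓; ∠PME = 74.40° ✓; |ME| = 9.501 ✗.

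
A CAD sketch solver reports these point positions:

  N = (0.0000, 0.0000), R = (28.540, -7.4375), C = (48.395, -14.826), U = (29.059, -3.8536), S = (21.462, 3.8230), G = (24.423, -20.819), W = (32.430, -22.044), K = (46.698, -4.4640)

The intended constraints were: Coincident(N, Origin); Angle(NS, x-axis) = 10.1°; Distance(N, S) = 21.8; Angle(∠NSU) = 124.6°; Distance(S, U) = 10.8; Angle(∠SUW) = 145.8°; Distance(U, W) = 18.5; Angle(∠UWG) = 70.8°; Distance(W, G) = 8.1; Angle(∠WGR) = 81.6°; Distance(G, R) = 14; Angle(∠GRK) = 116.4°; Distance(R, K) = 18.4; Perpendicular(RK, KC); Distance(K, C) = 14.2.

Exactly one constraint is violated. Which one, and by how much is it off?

Distance(K, C) = 14.2 — off by 3.70.

N = (0.00, 0.00) ✓; NS at 10.10° ✓; |NS| = 21.80 ✓; ∠NSU = 124.6° ✓; |SU| = 10.80 ✓; ∠SUW = 145.8° ✓; |UW| = 18.50 ✓; ∠UWG = 70.80° ✓; |WG| = 8.100 ✓; ∠WGR = 81.60° ✓; |GR| = 14.00 ✓; ∠GRK = 116.4° ✓; |RK| = 18.40 ✓; ∠(RK, KC) = 90.00° ✓; |KC| = 10.50 ✗.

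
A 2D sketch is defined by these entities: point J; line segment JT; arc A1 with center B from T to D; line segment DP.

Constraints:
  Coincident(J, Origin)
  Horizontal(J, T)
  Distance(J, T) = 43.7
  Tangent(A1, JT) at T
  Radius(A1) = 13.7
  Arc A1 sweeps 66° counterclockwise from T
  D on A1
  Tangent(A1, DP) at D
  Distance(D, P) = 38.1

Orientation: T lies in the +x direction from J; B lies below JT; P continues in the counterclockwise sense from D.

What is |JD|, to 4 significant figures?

32.23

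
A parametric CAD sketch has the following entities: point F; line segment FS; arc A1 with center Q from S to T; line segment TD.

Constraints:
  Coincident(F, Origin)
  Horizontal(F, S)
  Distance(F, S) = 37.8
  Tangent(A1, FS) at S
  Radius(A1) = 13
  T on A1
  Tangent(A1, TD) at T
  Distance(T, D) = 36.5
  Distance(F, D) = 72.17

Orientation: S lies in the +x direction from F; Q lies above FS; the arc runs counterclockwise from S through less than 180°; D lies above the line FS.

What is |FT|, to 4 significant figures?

52.17

Checks: |FS| = 37.80 ✓; ∠(QS, SF) = 90.00° ✓; |QT| = 13.00 ✓; ∠(QT, TD) = 90.00° ✓; |TD| = 36.50 ✓; |FD| = 72.17 ✓.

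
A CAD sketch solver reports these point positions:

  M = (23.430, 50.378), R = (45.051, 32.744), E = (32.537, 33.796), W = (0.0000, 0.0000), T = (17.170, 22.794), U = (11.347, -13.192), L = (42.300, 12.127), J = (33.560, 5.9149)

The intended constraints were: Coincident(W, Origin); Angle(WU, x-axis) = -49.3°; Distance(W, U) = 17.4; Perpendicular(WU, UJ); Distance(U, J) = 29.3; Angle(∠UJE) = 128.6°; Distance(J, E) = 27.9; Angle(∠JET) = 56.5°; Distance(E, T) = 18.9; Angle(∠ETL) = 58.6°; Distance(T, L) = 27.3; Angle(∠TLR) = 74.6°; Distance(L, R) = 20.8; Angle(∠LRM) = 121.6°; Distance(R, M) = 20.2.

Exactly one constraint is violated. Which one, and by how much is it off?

Distance(R, M) = 20.2 — off by 7.70.

W = (0.00, 0.00) ✓; WU at -49.30° ✓; |WU| = 17.40 ✓; ∠(WU, UJ) = 90.00° ✓; |UJ| = 29.30 ✓; ∠UJE = 128.6° ✓; |JE| = 27.90 ✓; ∠JET = 56.50° ✓; |ET| = 18.90 ✓; ∠ETL = 58.60° ✓; |TL| = 27.30 ✓; ∠TLR = 74.60° ✓; |LR| = 20.80 ✓; ∠LRM = 121.6° ✓; |RM| = 27.90 ✗.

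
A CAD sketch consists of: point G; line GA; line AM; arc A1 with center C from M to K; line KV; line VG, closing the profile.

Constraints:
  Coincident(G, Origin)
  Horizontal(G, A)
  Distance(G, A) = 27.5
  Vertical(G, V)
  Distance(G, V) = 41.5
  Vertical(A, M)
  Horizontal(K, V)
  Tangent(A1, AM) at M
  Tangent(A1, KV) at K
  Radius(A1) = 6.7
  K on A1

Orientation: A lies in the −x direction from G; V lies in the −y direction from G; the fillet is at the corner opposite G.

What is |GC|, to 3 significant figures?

40.5

G is at the origin; G and A share the same y with |GA| = 27.5 and A on the −x side, so A = (-27.5, 0.00). G and V share the same x with |GV| = 41.5 and V on the −y side, so V = (0.00, -41.5). The virtual corner opposite G is at (-27.5, -41.5). Tangency of A1 to AM means the radius CM is perpendicular to AM and A1 meets KV tangentially, so CK is at right angles to KV, with radius 6.7, so the center C sits 6.7 in from both sides at C = (-20.8, -34.8). Then |GC| = |C − G| = 40.5.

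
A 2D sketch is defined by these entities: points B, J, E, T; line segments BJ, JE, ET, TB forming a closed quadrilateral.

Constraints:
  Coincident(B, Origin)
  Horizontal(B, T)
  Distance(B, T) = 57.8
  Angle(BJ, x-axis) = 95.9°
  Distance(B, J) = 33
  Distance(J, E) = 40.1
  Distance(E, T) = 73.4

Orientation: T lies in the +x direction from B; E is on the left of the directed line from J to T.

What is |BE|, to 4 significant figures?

67.61

B is at the origin; BT is horizontal with |BT| = 57.8 and T in +x, so T = (57.8, 0). BJ runs at 95.9° with |BJ| = 33.0, so J = (-3.392, 32.83). E is determined by |JE| = 40.1 and |ET| = 73.4 together: it lies at the intersection of circle(J, 40.1) and circle(T, 73.4). With |JT| = 69.44, the foot of the radical line on JT is 7.506 from J and the perpendicular offset is √(40.1² − 7.506²) = 39.39. Taking the left-of-JT solution: E = (21.84, 63.99).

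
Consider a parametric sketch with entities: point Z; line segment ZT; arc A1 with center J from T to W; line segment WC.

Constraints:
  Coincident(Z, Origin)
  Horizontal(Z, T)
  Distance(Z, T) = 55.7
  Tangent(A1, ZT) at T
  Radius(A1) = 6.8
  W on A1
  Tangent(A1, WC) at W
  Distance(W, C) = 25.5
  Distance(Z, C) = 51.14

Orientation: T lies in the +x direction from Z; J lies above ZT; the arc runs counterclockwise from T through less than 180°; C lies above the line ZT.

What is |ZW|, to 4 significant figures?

61.52

Z is at the origin; ZT is horizontal with |ZT| = 55.7 and T on the +x side, so T = (55.70, 0.000). Tangency of A1 to ZT means the radius JT is perpendicular to ZT, so J = T + (0, 6.8) = (55.70, 6.800). Since JW ⟂ WC (tangency), |JC| = √(6.8² + 25.5²) = 26.39 regardless of where W sits on A1. So C lies on both circle(Z, 51.14) and circle(J, 26.39); the above-ZT intersection is C = (41.91, 29.30). W is the foot of the tangent from C: W = (60.39, 11.73).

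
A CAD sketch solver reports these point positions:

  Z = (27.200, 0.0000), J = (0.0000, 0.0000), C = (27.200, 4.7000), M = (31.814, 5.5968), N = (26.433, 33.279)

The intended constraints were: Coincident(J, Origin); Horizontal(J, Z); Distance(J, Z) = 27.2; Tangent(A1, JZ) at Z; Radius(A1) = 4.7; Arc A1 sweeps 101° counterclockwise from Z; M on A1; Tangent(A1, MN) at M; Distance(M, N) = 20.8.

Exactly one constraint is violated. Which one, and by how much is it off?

Distance(M, N) = 20.8 — off by 7.40.

J = (0.00, 0.00) ✓; J.y = 0.00, Z.y = 0.00 ✓; |JZ| = 27.20 ✓; ∠(CZ, ZJ) = 90.00° ✓; |CZ| = 4.700 ✓; bearing(C→M) − bearing(C→Z) = 101.0° ✓; |CM| = 4.700 ✓; ∠(CM, MN) = 90.00° ✓; |MN| = 28.20 ✗.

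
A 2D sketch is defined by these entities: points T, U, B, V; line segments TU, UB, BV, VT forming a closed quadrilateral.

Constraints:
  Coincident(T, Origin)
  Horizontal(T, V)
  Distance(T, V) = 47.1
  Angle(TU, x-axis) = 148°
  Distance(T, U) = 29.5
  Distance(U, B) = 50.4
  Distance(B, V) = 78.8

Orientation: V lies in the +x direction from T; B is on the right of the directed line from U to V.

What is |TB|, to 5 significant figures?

42.019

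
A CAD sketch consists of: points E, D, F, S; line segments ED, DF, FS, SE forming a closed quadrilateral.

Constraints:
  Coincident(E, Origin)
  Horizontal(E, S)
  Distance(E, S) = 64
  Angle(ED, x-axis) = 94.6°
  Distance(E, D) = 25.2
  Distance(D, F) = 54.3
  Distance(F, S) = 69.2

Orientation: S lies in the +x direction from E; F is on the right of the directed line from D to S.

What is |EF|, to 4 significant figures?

29.11

E is at the origin; E and S share the same y with |ES| = 64.0 and S in +x, so S = (64.0, 0). ED runs at 94.6° with |ED| = 25.2, so D = (-2.021, 25.12). F is determined by |DF| = 54.3 and |FS| = 69.2 together: it lies at the intersection of circle(D, 54.3) and circle(S, 69.2). With |DS| = 70.64, the foot of the radical line on DS is 22.29 from D and the perpendicular offset is √(54.3² − 22.29²) = 49.51. Taking the right-of-DS solution: F = (1.209, -29.09).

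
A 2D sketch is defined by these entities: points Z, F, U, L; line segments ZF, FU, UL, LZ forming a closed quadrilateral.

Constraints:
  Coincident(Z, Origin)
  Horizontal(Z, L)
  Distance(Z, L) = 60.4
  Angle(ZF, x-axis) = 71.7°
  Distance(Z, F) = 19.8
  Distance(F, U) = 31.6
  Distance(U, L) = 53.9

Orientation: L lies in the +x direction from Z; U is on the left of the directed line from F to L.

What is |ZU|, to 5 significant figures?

50.401

Checks: |FU| = 31.60 ✓; |UL| = 53.90 ✓.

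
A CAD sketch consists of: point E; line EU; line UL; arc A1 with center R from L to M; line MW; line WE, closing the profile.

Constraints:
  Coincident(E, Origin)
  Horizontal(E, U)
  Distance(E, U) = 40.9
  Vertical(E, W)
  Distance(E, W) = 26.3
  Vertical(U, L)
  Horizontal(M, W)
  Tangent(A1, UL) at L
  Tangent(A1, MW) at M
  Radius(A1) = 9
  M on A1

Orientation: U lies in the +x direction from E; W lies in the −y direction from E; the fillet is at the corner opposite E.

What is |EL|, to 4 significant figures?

44.41

E is at the origin; E and U share the same y with |EU| = 40.9 and U on the +x side, so U = (40.90, 0.000). EW is vertical with |EW| = 26.3 and W on the −y side, so W = (0.000, -26.30). The virtual corner opposite E is at (40.90, -26.30). A1 meets UL tangentially, so RL is at right angles to UL and the tangent condition forces RM to be normal to MW, with radius 9.0, so the center R sits 9.0 in from both sides at R = (31.90, -17.30). That places the tangent points at L = (40.90, -17.30) on UL and M = (31.90, -26.30) on MW. Then |EL| = |L − E| = 44.41.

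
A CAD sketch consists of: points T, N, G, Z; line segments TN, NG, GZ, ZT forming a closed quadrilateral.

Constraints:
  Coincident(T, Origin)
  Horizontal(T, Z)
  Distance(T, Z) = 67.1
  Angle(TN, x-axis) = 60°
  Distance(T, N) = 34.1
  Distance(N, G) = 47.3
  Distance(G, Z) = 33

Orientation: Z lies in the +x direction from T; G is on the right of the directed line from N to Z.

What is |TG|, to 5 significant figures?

39.287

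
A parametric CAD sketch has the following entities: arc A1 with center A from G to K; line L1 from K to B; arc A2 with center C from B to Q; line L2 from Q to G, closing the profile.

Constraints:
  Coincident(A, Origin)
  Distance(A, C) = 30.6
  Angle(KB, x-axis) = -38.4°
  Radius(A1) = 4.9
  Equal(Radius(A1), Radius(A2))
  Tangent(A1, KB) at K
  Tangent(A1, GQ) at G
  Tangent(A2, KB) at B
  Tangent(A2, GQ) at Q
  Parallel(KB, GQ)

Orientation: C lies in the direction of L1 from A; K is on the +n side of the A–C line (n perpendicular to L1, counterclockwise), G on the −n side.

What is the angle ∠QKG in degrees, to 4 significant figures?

72.24°

The slot axis is L1's direction at -38.4°, so u = (cos -38.4°, sin -38.4°) = (0.7837, -0.6211) and n = (−sin -38.4°, cos -38.4°) = (0.6211, 0.7837). A is at the origin and C lies 30.6 along u from A, so C = 30.6·u = (23.98, -19.01). Tangency of A1 to both parallel lines with radius 4.9 puts K and G at A ± 4.9·n: K = (3.044, 3.840), G = (-3.044, -3.840). Equal radii place B and Q the same way about C: B = C + 4.9·n = (27.02, -15.17), Q = C − 4.9·n = (20.94, -22.85). Then cos ∠QKG = KQ·KG / (|KQ||KG|), giving 72.24°.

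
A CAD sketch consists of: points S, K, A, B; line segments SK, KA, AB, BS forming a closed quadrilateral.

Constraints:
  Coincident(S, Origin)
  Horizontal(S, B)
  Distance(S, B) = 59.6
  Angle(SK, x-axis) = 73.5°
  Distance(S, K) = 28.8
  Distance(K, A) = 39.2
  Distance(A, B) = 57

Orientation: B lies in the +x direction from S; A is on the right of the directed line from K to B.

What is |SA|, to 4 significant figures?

11.93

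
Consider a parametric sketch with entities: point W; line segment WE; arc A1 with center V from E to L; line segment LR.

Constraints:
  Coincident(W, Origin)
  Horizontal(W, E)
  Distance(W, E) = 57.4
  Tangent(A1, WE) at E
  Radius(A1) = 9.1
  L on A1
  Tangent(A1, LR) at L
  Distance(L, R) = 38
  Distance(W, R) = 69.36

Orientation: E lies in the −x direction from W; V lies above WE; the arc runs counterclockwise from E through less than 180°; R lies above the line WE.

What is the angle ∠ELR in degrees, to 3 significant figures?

133°

W is at the origin; WE is horizontal with |WE| = 57.4 and E on the −x side, so E = (-57.4, 0.00). A1 meets WE tangentially, so VE is at right angles to WE, so V = E + (0, 9.1) = (-57.4, 9.10). Since VL ⟂ LR (tangency), |VR| = √(9.1² + 38.0²) = 39.1 regardless of where L sits on A1. So R lies on both circle(W, 69.36) and circle(V, 39.1); the above-WE intersection is R = (-50.5, 47.6). L is the foot of the tangent from R: L = (-48.3, 9.62).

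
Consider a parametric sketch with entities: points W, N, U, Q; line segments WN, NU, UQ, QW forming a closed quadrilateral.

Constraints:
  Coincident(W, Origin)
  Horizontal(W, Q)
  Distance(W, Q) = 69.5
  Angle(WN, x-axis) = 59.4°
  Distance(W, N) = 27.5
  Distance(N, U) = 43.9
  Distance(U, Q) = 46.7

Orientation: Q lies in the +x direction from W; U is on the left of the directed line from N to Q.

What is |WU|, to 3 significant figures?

68.7

Checks: |NU| = 43.90 ✓; |UQ| = 46.70 ✓.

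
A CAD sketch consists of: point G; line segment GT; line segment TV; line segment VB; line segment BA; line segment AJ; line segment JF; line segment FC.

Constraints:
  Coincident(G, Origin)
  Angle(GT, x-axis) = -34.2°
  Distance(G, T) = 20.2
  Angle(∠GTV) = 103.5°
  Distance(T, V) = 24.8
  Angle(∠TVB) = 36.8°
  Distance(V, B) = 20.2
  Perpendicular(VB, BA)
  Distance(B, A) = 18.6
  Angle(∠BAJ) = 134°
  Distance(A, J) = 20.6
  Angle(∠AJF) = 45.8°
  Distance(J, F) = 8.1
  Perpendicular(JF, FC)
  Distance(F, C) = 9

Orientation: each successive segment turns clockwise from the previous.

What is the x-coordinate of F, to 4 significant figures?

30.28

G is at the origin; GT runs at -34.2° with length 20.2, so T = (16.71, -11.35). ∠GTV = 103.5° gives TV at -110.7° from the x-axis; with |TV| = 24.8, V = (7.941, -34.55). ∠TVB = 36.8° gives VB at 106.1° from the x-axis; with |VB| = 20.2, B = (2.339, -15.15). The perpendicularity gives BA at right angles to VB, so BA runs at 16.10°; with |BA| = 18.6, A = (20.21, -9.987). ∠BAJ = 134.0° gives AJ at -29.90° from the x-axis; with |AJ| = 20.6, J = (38.07, -20.26). ∠AJF = 45.8° gives JF at -164.1° from the x-axis; with |JF| = 8.1, F = (30.28, -22.48). So F.x = 30.28.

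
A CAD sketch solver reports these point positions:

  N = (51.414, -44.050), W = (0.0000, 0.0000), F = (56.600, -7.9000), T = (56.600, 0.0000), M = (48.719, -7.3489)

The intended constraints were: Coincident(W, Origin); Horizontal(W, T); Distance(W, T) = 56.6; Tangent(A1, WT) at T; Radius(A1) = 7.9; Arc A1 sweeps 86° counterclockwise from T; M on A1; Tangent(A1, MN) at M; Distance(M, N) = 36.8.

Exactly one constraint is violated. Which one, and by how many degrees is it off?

Tangent(A1, MN) at M — off by 8.20°.

W = (0.00, 0.00) ✓; W.y = 0.00, T.y = 0.00 ✓; |WT| = 56.60 ✓; ∠(FT, TW) = 90.00° ✓; |FT| = 7.900 ✓; bearing(F→M) − bearing(F→T) = 86.00° ✓; |FM| = 7.900 ✓; ∠(FM, MN) = 81.80° ✗; |MN| = 36.80 ✓.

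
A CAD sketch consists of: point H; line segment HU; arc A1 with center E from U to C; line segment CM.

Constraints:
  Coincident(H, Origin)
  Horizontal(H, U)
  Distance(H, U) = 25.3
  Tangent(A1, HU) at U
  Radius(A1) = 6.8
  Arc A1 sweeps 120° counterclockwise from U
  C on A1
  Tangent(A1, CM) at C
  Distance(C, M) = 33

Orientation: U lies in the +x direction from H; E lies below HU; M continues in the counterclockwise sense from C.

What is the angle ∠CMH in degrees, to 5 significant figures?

12.801°

H is at the origin; HU is horizontal with |HU| = 25.3 and U on the +x side, so U = (25.300, 0.0000). Since A1 is tangent to HU there, EU ⟂ HU, so E = U + (0, -6.8) = (25.300, -6.8000). On A1, U sits at bearing 90° from E; a 120° counterclockwise sweep puts C at bearing 210°, so C = E + 6.8·(cos 210°, sin 210°) = (19.411, -10.200). A1 meets CM tangentially, so EC is at right angles to CM, so CM runs along (−sin 210°, cos 210°); with |CM| = 33.0, M = (35.911, -38.779). Then cos ∠CMH = MC·MH / (|MC||MH|), giving 12.801°.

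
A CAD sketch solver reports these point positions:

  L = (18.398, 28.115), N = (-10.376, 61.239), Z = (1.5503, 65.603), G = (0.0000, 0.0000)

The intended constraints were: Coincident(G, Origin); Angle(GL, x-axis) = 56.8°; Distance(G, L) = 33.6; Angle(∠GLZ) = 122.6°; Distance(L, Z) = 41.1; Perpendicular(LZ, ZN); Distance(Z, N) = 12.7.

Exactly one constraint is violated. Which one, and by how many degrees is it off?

Perpendicular(LZ, ZN) — off by 4.10°.

G = (0.00, 0.00) ✓; GL at 56.80° ✓; |GL| = 33.60 ✓; ∠GLZ = 122.6° ✓; |LZ| = 41.10 ✓; ∠(LZ, ZN) = 85.90° ✗; |ZN| = 12.70 ✓.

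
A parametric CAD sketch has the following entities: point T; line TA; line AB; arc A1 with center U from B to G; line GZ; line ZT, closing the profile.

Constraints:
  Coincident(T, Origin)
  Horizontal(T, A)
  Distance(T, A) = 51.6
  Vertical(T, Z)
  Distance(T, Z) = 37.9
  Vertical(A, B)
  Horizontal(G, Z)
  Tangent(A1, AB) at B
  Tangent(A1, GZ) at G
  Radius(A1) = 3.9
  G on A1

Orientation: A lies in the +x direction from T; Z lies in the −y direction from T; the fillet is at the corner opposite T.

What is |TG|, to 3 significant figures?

60.9

T is at the origin; TA is horizontal with |TA| = 51.6 and A on the +x side, so A = (51.6, 0.00). TZ is vertical with |TZ| = 37.9 and Z on the −y side, so Z = (0.00, -37.9). The virtual corner opposite T is at (51.6, -37.9). Since A1 is tangent to AB there, UB ⟂ AB and since A1 is tangent to GZ there, UG ⟂ GZ, with radius 3.9, so the center U sits 3.9 in from both sides at U = (47.7, -34.0). That places the tangent points at B = (51.6, -34.0) on AB and G = (47.7, -37.9) on GZ. Then |TG| = |G − T| = 60.9.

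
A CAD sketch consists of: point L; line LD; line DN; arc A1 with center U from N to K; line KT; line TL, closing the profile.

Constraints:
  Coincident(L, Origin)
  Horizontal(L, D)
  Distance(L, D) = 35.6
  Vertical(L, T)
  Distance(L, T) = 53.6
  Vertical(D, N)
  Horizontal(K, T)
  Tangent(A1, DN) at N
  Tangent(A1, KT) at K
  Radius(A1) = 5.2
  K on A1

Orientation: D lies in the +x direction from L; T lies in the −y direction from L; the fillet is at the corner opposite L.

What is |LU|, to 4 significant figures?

57.16

LT is vertical with |LT| = 53.6 and T on the −y side, so T = (0.000, -53.60). The virtual corner opposite L is at (35.60, -53.60). Tangency of A1 to DN means the radius UN is perpendicular to DN and since A1 is tangent to KT there, UK ⟂ KT, with radius 5.2, so the center U sits 5.2 in from both sides at U = (30.40, -48.40). Then |LU| = |U − L| = 57.16.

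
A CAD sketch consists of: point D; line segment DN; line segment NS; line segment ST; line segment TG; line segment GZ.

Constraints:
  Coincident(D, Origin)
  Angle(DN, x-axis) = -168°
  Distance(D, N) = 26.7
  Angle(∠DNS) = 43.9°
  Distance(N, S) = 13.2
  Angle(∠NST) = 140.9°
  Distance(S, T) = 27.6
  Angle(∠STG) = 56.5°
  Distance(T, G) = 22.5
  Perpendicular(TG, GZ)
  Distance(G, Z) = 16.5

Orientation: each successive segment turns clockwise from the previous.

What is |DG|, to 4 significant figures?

8.288

D is at the origin; DN runs at -168.0° with length 26.7, so N = (-26.12, -5.551). ∠DNS = 43.9° gives NS at 55.90° from the x-axis; with |NS| = 13.2, S = (-18.72, 5.379). ∠NST = 140.9° gives ST at 16.80° from the x-axis; with |ST| = 27.6, T = (7.706, 13.36). ∠STG = 56.5° gives TG at -106.7° from the x-axis; with |TG| = 22.5, G = (1.240, -8.195). Then |DG| = |G − D| = 8.288.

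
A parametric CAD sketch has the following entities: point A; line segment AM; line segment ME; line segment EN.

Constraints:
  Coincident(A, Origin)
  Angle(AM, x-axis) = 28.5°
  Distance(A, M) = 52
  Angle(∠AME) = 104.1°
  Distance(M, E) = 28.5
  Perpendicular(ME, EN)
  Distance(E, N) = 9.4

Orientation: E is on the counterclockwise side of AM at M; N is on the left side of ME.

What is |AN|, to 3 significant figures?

58.1

A is at the origin; AM runs at 28.5° with length 52.0, so M = 52.0·(cos 28.5°, sin 28.5°) = (45.7, 24.8). ∠AME = 104.1°, so ME runs at 28.5° + (180° − 104.1°) = 104° from the x-axis; with |ME| = 28.5, E = M + 28.5·(cos 104°, sin 104°) = (38.6, 52.4). ME ⟂ EN; with |EN| = 9.4 on the left of ME, N = E + 9.4·(-0.969, -0.249) = (29.5, 50.1). Then |AN| = |N − A| = 58.1.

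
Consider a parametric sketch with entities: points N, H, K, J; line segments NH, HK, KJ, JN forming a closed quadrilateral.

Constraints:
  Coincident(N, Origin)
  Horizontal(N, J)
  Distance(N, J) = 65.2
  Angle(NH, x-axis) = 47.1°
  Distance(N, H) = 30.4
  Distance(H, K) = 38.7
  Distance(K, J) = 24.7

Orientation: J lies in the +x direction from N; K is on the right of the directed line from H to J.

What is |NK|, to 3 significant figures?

43.6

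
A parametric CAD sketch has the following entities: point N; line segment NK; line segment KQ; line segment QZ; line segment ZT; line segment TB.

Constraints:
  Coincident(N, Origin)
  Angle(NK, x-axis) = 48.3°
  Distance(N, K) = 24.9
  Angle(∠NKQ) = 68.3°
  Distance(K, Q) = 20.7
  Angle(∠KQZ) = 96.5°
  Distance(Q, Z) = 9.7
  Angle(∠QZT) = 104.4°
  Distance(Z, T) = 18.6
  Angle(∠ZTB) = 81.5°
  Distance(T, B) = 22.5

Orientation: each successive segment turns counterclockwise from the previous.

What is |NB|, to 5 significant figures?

30.399

∠QZT = 104.4° gives ZT at -40.900° from the x-axis; with |ZT| = 18.6, T = (6.8434, 4.8121). ∠ZTB = 81.5° gives TB at 57.600° from the x-axis; with |TB| = 22.5, B = (18.899, 23.809). Then |NB| = |B − N| = 30.399.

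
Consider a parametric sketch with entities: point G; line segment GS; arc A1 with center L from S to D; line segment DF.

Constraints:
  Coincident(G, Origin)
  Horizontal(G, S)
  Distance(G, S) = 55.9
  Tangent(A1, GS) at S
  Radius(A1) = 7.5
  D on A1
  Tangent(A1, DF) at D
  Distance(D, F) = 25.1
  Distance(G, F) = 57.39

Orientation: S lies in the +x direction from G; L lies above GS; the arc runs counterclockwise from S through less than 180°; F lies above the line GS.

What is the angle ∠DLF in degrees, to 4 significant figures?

73.36°

Checks: |GS| = 55.90 ✓; |LD| = 7.500 ✓; ∠(LD, DF) = 90.00° ✓; |DF| = 25.10 ✓; |GF| = 57.39 ✓.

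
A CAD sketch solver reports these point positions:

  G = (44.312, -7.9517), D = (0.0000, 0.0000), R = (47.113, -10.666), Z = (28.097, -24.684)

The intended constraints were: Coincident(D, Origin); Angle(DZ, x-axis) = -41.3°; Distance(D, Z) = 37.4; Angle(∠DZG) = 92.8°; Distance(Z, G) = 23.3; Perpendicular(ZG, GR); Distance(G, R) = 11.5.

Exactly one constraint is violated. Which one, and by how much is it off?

Distance(G, R) = 11.5 — off by 7.60.

D = (0.00, 0.00) ✓; DZ at -41.30° ✓; |DZ| = 37.40 ✓; ∠DZG = 92.80° ✓; |ZG| = 23.30 ✓; ∠(ZG, GR) = 90.00° ✓; |GR| = 3.900 ✗.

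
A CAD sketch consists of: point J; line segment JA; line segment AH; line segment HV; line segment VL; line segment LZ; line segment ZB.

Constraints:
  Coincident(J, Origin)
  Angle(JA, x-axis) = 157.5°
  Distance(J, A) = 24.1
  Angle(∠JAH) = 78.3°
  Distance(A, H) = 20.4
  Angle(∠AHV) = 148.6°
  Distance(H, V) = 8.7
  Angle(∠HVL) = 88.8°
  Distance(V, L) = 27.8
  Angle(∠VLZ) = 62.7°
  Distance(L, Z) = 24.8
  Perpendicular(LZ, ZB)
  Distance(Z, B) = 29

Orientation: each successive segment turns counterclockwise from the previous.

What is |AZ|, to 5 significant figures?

6.5102

J is at the origin; JA runs at 157.5° with length 24.1, so A = (-22.265, 9.2227). ∠JAH = 78.3° gives AH at -100.80° from the x-axis; with |AH| = 20.4, H = (-26.088, -10.816). ∠AHV = 148.6° gives HV at -69.400° from the x-axis; with |HV| = 8.7, V = (-23.027, -18.960). ∠HVL = 88.8° gives VL at 21.800° from the x-axis; with |VL| = 27.8, L = (2.7849, -8.6357). ∠VLZ = 62.7° gives LZ at 139.10° from the x-axis; with |LZ| = 24.8, Z = (-15.960, 7.6019). Then |AZ| = |Z − A| = 6.5102.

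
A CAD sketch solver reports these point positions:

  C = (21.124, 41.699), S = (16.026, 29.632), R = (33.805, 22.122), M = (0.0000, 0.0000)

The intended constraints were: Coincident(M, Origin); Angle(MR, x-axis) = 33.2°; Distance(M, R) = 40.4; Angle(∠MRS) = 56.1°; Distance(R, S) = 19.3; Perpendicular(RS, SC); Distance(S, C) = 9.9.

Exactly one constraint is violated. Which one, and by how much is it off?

Distance(S, C) = 9.9 — off by 3.20.

M = (0.00, 0.00) ✓; MR at 33.20° ✓; |MR| = 40.40 ✓; ∠MRS = 56.10° ✓; |RS| = 19.30 ✓; ∠(RS, SC) = 90.00° ✓; |SC| = 13.10 ✗.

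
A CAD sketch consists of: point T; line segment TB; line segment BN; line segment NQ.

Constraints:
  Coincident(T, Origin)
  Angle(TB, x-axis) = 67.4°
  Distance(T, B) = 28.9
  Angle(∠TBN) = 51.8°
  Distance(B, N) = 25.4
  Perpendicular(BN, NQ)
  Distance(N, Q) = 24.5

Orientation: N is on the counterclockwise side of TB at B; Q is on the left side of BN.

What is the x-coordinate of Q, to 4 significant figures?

-6.770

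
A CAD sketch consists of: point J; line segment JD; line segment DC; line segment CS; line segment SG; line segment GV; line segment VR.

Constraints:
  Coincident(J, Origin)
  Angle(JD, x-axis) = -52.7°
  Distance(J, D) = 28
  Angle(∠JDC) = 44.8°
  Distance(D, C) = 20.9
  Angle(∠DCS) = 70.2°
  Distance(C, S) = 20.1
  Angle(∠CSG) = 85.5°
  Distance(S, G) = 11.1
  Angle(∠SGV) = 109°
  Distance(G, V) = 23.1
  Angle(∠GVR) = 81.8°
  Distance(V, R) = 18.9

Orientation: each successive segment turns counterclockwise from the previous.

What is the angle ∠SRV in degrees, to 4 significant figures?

79.33°

J is at the origin; JD runs at -52.7° with length 28.0, so D = (16.97, -22.27). ∠JDC = 44.8° gives DC at 82.50° from the x-axis; with |DC| = 20.9, C = (19.70, -1.552). ∠DCS = 70.2° gives CS at -167.7° from the x-axis; with |CS| = 20.1, S = (0.05706, -5.834). ∠CSG = 85.5° gives SG at -73.20° from the x-axis; with |SG| = 11.1, G = (3.265, -16.46). ∠SGV = 109.0° gives GV at -2.200° from the x-axis; with |GV| = 23.1, V = (26.35, -17.35). ∠GVR = 81.8° gives VR at 96.00° from the x-axis; with |VR| = 18.9, R = (24.37, 1.449). Then cos ∠SRV = RS·RV / (|RS||RV|), giving 79.33°.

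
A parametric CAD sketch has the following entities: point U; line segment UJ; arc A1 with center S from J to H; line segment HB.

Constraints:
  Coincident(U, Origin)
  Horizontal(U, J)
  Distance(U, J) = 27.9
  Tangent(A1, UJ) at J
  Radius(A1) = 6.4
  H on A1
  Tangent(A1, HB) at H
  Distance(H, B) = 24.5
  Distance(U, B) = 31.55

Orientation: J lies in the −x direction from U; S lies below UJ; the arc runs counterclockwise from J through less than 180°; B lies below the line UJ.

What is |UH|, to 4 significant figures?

34.15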